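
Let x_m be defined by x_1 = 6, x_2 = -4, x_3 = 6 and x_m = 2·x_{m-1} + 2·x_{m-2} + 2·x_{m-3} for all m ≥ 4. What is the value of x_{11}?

24336

Step forward from the initial values:
x_4 = 16, x_5 = 36, x_6 = 116, x_7 = 336, x_8 = 976, x_9 = 2856, x_{10} = 8336, x_{11} = 24336.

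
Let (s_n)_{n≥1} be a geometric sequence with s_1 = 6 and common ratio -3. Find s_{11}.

354294

s_n = 6·(-3)^(n-1).
s_{11} = 6·(-3)^10 = 354294.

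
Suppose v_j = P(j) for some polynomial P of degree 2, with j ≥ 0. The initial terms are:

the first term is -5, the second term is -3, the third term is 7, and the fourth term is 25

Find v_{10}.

375

1st diffs: 2, 10, 18.
2nd diffs: 8, 8 (constant).
So v_j = 4j^2 - 2j - 5.
Evaluating at j = 10 gives v_{10} = 375.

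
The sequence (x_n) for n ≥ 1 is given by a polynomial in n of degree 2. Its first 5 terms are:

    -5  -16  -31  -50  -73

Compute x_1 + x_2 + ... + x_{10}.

-1025

1st diffs: -11, -15, -19, -23.
2nd diffs: -4, -4, -4 (constant).
Newton forward-difference form: x_n = -5 + (-11)·C(n-1,1) + (-4)·C(n-1,2).
Continuing: …, -100, -131, -166, -205, …, x_{10} = -248.
Summing n = 1..10 (10 terms) gives -1025.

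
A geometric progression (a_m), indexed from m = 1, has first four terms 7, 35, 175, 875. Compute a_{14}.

8544921875

Common ratio r = 5.
a_m = 7·5^(m-1).
a_{14} = 7·5^13 = 8544921875.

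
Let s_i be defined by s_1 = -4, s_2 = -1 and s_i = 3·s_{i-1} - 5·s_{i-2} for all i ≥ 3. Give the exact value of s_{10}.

Compute successive terms:
s_3 = 17; s_4 = 56; s_5 = 83; s_6 = -31; s_7 = -508; s_8 = -1369; s_9 = -1567; s_{10} = 2144.

2144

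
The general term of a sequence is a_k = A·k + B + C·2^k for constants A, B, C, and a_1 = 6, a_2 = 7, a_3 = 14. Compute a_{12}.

Plug in k = 1, 2, 3: A + B + 2C = 6; 2A + B + 4C = 7; 3A + B + 8C = 14.
Subtracting the first from the second: A + 2C = 1.
Subtracting the second from the third: A + 4C = 7.
Solving: C = 3, A = -5, then B = 5.
Therefore a_{12} = -60 + 5 + 3·4096 = 12233.

12233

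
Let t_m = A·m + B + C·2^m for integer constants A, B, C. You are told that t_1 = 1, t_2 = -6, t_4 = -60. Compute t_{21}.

The three given values yield: A + B + 2C = 1; 2A + B + 4C = -6; 4A + B + 16C = -60.
Subtracting the first from the second: A + 2C = -7.
Subtracting the second from the third: 2A + 12C = -54.
Solving: C = -5, A = 3, then B = 8.
Therefore t_{21} = 63 + 8 + (-5)·2097152 = -10485689.

-10485689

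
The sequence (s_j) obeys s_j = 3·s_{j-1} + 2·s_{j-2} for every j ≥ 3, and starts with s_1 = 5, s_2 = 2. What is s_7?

s_3 = 16; s_4 = 52; s_5 = 188; s_6 = 668; s_7 = 2380.

2380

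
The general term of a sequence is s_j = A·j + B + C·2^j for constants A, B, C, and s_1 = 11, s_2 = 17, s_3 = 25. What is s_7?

Write the equations: A + B + 2C = 11; 2A + B + 4C = 17; 3A + B + 8C = 25.
Subtracting the first from the second: A + 2C = 6.
Subtracting the second from the third: A + 4C = 8.
Solving: C = 1, A = 4, then B = 5.
Hence s_7 = 4·7 + 5 + 1·128 = 161.

161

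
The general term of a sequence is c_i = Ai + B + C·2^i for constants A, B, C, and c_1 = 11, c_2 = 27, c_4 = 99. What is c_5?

185

Write the equations: A + B + 2C = 11; 2A + B + 4C = 27; 4A + B + 16C = 99.
Subtracting the first from the second: A + 2C = 16.
Subtracting the second from the third: 2A + 12C = 72.
Solving: C = 5, A = 6, then B = -5.
Hence c_5 = 6·5 + (-5) + 5·32 = 185.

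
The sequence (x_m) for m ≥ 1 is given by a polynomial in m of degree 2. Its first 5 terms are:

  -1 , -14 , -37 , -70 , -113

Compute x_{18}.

-1582

1st diffs: -13, -23, -33, -43.
2nd diffs: -10, -10, -10 (constant).
Newton forward-difference form: x_m = -1 + (-13)·C(m-1,1) + (-10)·C(m-1,2).
At m = 18: m-1 = 17, so x_{18} = -1 - 221 - 1360 = -1582.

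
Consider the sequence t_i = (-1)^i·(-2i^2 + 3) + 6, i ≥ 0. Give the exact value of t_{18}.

-639

(-1)^18 = 1; -2i^2 + 3 at i=18 is -645; so t_{18} = -639.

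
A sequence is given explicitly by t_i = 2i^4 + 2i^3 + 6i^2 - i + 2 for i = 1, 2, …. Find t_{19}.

t_{19} = 2·19^4 + 2·19^3 + 6·19^2 - 1·19 + 2 = 276509.

276509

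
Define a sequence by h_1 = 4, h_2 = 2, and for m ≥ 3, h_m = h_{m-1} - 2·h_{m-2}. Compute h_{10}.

-10

h_3 = -6, h_4 = -10, h_5 = 2, h_6 = 22, h_7 = 18, h_8 = -26, h_9 = -62, h_{10} = -10.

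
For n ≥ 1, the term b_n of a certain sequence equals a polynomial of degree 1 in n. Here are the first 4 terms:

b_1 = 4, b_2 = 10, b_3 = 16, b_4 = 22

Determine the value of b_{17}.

100

1st diffs: 6, 6, 6 (constant).
So b_n = 6n - 2.
Evaluating at n = 17 gives b_{17} = 100.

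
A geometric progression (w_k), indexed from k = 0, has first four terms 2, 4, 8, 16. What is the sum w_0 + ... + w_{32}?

17179869182

Common ratio r = 2.
w_k = 2·2^(k-0).
S = 2·(2^33 - 1)/(2 - 1) = 2·(8589934592 - 1)/(1) = 17179869182.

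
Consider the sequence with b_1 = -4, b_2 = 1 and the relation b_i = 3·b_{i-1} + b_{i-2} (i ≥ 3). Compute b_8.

Iterate the recurrence:
b_3 = -1  b_4 = -2  b_5 = -7  b_6 = -23  b_7 = -76  b_8 = -251.

-251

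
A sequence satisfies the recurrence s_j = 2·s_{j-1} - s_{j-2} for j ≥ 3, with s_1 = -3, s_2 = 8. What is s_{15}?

Applying the relation repeatedly:
s_3 = 19;  s_4 = 30;  s_5 = 41;  …;  s_{12} = 118;  s_{13} = 129;  s_{14} = 140;  s_{15} = 151.
(Characteristic roots are 1 and 1.)

151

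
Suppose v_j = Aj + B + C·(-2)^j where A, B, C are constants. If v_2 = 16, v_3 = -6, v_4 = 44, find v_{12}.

At j = 2, 3, 4: 2A + B + 4C = 16; 3A + B - 8C = -6; 4A + B + 16C = 44.
Subtracting the first from the second: A - 12C = -22.
Subtracting the second from the third: A + 24C = 50.
Solving: C = 2, A = 2, then B = 4.
Therefore v_{12} = 24 + 4 + 2·4096 = 8220.

8220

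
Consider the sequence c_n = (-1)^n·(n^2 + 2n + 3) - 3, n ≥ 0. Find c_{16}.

(-1)^16 = 1; n^2 + 2n + 3 at n=16 is 291; so c_{16} = 288.

288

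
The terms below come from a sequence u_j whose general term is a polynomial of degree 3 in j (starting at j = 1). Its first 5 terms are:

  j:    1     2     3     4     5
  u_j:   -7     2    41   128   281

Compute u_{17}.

13817

1st diffs: 9, 39, 87, 153.
2nd diffs: 30, 48, 66.
3rd diffs: 18, 18 (constant).
So u_j = 3j^3 - 3j^2 - 3j - 4.
Evaluating at j = 17 gives u_{17} = 13817.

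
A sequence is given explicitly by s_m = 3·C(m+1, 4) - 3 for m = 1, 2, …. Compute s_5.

42

C(6, 4) = 15, so s_5 = 42.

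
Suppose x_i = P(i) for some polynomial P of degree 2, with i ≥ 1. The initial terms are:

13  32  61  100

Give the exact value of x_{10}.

1st diffs: 19, 29, 39.
2nd diffs: 10, 10 (constant).
Newton forward-difference form: x_i = 13 + 19·C(i-1,1) + 10·C(i-1,2).
At i = 10: i-1 = 9, so x_{10} = 13 + 171 + 360 = 544.

544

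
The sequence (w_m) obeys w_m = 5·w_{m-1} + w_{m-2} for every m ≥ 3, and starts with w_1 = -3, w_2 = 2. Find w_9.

Compute successive terms:
w_3 = 7, w_4 = 37, w_5 = 192, w_6 = 997, w_7 = 5177, w_8 = 26882, w_9 = 139587.

139587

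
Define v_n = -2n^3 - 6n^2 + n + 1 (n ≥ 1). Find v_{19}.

v_{19} = -2·19^3 - 6·19^2 + 1·19 + 1 = -15864.

-15864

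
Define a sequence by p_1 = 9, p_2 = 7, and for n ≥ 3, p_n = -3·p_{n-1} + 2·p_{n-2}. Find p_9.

p_3 = -3; p_4 = 23; p_5 = -75; p_6 = 271; p_7 = -963; p_8 = 3431; p_9 = -12219.

-12219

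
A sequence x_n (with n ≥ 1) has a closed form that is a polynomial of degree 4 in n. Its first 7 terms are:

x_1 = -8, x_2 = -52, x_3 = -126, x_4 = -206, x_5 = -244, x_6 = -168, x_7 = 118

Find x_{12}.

1st diffs: -44, -74, -80, -38, 76, 286.
2nd diffs: -30, -6, 42, 114, 210.
3rd diffs: 24, 48, 72, 96.
4th diffs: 24, 24, 24 (constant).
Newton forward-difference form: x_n = -8 + (-44)·C(n-1,1) + (-30)·C(n-1,2) + 24·C(n-1,3) + 24·C(n-1,4).
At n = 12: n-1 = 11, so x_{12} = -8 - 484 - 1650 + 3960 + 7920 = 9738.

9738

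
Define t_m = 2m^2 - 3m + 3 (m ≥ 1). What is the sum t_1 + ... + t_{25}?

10150

Over m = 1..25: Σm = 325, Σm² = 5525.
Total = (2)·5525 + (-3)·325 + (3)·25 = 10150.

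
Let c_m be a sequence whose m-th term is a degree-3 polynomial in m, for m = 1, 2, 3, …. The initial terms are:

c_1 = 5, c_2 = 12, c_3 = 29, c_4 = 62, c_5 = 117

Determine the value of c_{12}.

1st diffs: 7, 17, 33, 55.
2nd diffs: 10, 16, 22.
3rd diffs: 6, 6 (constant).
Newton forward-difference form: c_m = 5 + 7·C(m-1,1) + 10·C(m-1,2) + 6·C(m-1,3).
At m = 12: m-1 = 11, so c_{12} = 5 + 77 + 550 + 990 = 1622.

1622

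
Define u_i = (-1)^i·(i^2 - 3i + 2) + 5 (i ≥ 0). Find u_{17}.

-235

(-1)^17 = -1; i^2 - 3i + 2 at i=17 is 240; so u_{17} = -235.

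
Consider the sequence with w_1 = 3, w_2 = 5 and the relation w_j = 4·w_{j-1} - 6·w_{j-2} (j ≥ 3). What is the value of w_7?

Compute successive terms:
w_3 = 2;  w_4 = -22;  w_5 = -100;  w_6 = -268;  w_7 = -472.

-472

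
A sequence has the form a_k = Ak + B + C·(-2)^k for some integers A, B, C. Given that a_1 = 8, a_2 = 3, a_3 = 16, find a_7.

140

The three given values yield: A + B - 2C = 8; 2A + B + 4C = 3; 3A + B - 8C = 16.
Subtracting the first from the second: A + 6C = -5.
Subtracting the second from the third: A - 12C = 13.
Solving: C = -1, A = 1, then B = 5.
Hence a_7 = 1·7 + 5 + (-1)·(-128) = 140.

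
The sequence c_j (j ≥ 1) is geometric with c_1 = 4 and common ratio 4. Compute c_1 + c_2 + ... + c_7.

c_j = 4·4^(j-1).
S = 4·(4^7 - 1)/(4 - 1) = 4·(16384 - 1)/(3) = 21844.

21844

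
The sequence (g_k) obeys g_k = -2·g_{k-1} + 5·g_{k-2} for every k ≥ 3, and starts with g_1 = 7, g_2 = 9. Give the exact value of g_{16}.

Iterate the recurrence:
g_3 = 17;  g_4 = 11;  g_5 = 63;  …;  g_{13} = 664783;  g_{14} = -2290311;  g_{15} = 7904537;  g_{16} = -27260629.

-27260629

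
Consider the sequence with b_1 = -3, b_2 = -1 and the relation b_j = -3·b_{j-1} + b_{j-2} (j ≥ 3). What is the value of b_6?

-10

Applying the relation repeatedly:
b_3 = 0  b_4 = -1  b_5 = 3  b_6 = -10.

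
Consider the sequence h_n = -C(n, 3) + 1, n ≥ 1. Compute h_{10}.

C(10, 3) = 120, so h_{10} = -119.

-119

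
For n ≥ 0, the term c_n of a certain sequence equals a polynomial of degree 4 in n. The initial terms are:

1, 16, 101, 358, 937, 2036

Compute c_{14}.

91757

1st diffs: 15, 85, 257, 579, 1099.
2nd diffs: 70, 172, 322, 520.
3rd diffs: 102, 150, 198.
4th diffs: 48, 48 (constant).
So c_n = 2n^4 + 5n^3 + 6n^2 + 2n + 1.
Evaluating at n = 14 gives c_{14} = 91757.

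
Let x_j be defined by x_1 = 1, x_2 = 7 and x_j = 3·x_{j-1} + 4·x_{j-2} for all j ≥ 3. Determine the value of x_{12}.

6710887

Iterate the recurrence:
x_3 = 25;  x_4 = 103;  x_5 = 409;  x_6 = 1639;  x_7 = 6553;  x_8 = 26215;  x_9 = 104857;  x_{10} = 419431;  x_{11} = 1677721;  x_{12} = 6710887.
(Characteristic roots are 4 and -1.)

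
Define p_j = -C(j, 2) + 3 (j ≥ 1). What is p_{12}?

C(12, 2) = 66, so p_{12} = -63.

-63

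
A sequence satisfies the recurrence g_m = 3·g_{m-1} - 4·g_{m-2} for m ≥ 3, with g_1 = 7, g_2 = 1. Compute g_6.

-95

Compute successive terms:
g_3 = -25, g_4 = -79, g_5 = -137, g_6 = -95.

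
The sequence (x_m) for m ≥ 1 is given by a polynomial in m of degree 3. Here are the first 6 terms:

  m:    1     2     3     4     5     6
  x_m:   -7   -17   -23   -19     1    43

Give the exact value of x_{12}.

1093

1st diffs: -10, -6, 4, 20, 42.
2nd diffs: 4, 10, 16, 22.
3rd diffs: 6, 6, 6 (constant).
Newton forward-difference form: x_m = -7 + (-10)·C(m-1,1) + 4·C(m-1,2) + 6·C(m-1,3).
At m = 12: m-1 = 11, so x_{12} = -7 - 110 + 220 + 990 = 1093.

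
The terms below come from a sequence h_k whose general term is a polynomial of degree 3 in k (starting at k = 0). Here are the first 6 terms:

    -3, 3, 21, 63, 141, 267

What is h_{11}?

2703

1st diffs: 6, 18, 42, 78, 126.
2nd diffs: 12, 24, 36, 48.
3rd diffs: 12, 12, 12 (constant).
Newton forward-difference form: h_k = -3 + 6·C(k,1) + 12·C(k,2) + 12·C(k,3).
At k = 11: k = 11, so h_{11} = -3 + 66 + 660 + 1980 = 2703.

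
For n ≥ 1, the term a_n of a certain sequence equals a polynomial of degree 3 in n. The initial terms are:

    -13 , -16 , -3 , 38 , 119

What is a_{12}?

1st diffs: -3, 13, 41, 81.
2nd diffs: 16, 28, 40.
3rd diffs: 12, 12 (constant).
Newton forward-difference form: a_n = -13 + (-3)·C(n-1,1) + 16·C(n-1,2) + 12·C(n-1,3).
At n = 12: n-1 = 11, so a_{12} = -13 - 33 + 880 + 1980 = 2814.

2814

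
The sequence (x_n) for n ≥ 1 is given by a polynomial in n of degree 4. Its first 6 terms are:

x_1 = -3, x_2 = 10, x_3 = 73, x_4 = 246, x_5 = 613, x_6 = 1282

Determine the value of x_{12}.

20710

1st diffs: 13, 63, 173, 367, 669.
2nd diffs: 50, 110, 194, 302.
3rd diffs: 60, 84, 108.
4th diffs: 24, 24 (constant).
So x_n = n^4 - 2n - 2.
Evaluating at n = 12 gives x_{12} = 20710.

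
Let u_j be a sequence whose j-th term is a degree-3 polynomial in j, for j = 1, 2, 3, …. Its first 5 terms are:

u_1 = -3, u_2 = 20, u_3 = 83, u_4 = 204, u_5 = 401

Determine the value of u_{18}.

1st diffs: 23, 63, 121, 197.
2nd diffs: 40, 58, 76.
3rd diffs: 18, 18 (constant).
Newton forward-difference form: u_j = -3 + 23·C(j-1,1) + 40·C(j-1,2) + 18·C(j-1,3).
At j = 18: j-1 = 17, so u_{18} = -3 + 391 + 5440 + 12240 = 18068.

18068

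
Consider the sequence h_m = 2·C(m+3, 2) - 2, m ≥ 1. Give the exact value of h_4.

C(7, 2) = 21, so h_4 = 40.

40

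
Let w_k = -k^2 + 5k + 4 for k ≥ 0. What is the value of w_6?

-2

w_6 = -1·6^2 + 5·6 + 4 = -2.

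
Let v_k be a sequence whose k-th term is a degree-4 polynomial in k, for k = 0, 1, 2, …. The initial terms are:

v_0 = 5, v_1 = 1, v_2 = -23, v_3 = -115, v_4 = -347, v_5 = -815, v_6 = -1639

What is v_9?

1st diffs: -4, -24, -92, -232, -468, -824.
2nd diffs: -20, -68, -140, -236, -356.
3rd diffs: -48, -72, -96, -120.
4th diffs: -24, -24, -24 (constant).
Newton forward-difference form: v_k = 5 + (-4)·C(k,1) + (-20)·C(k,2) + (-48)·C(k,3) + (-24)·C(k,4).
At k = 9: k = 9, so v_9 = 5 - 36 - 720 - 4032 - 3024 = -7807.

-7807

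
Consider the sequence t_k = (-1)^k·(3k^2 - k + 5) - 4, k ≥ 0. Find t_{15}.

-669

(-1)^15 = -1; 3k^2 - k + 5 at k=15 is 665; so t_{15} = -669.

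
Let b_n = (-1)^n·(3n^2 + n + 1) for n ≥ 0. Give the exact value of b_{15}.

(-1)^15 = -1; 3n^2 + n + 1 at n=15 is 691; so b_{15} = -691.

-691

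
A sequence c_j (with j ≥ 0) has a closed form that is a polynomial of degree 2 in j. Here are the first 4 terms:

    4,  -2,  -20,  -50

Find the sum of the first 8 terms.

1st diffs: -6, -18, -30.
2nd diffs: -12, -12 (constant).
Newton forward-difference form: c_j = 4 + (-6)·C(j,1) + (-12)·C(j,2).
Continuing: -92, -146, -212, -290.
Summing j = 0..7 (8 terms) gives -808.

-808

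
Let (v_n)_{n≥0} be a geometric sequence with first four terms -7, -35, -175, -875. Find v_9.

Common ratio r = 5.
v_n = (-7)·5^(n-0).
v_9 = (-7)·5^9 = -13671875.

-13671875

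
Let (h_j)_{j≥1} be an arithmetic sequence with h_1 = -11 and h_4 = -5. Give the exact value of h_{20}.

27

Common difference d = (-5 - (-11)) / (4 - 1) = 2.
h_j = -11 + (j - 1)·2.
h_{20} = -11 + 19·2 = 27.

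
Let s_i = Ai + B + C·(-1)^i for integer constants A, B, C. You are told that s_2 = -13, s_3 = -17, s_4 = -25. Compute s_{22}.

-133

Write the equations: 2A + B + C = -13; 3A + B - C = -17; 4A + B + C = -25.
Subtracting the first from the second: A - 2C = -4.
Subtracting the second from the third: A + 2C = -8.
Solving: C = -1, A = -6, then B = 0.
Hence s_{22} = -6·22 + 0 + (-1)·1 = -133.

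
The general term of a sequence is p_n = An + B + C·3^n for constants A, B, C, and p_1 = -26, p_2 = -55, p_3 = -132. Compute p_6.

-2955

Plug in n = 1, 2, 3: A + B + 3C = -26; 2A + B + 9C = -55; 3A + B + 27C = -132.
Subtracting the first from the second: A + 6C = -29.
Subtracting the second from the third: A + 18C = -77.
Solving: C = -4, A = -5, then B = -9.
Therefore p_6 = -30 + (-9) + (-4)·729 = -2955.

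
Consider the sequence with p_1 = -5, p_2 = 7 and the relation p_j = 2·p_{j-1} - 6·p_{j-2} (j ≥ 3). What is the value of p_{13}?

Iterate the recurrence:
p_3 = 44  p_4 = 46  p_5 = -172  …  p_{10} = -4112  p_{11} = -55360  p_{12} = -86048  p_{13} = 160064.

160064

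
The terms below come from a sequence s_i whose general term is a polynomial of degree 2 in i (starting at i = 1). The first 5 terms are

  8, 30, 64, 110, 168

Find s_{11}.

768

1st diffs: 22, 34, 46, 58.
2nd diffs: 12, 12, 12 (constant).
Newton forward-difference form: s_i = 8 + 22·C(i-1,1) + 12·C(i-1,2).
At i = 11: i-1 = 10, so s_{11} = 8 + 220 + 540 = 768.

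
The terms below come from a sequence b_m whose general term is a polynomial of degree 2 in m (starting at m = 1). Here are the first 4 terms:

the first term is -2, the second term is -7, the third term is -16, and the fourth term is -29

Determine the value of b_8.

-121

1st diffs: -5, -9, -13.
2nd diffs: -4, -4 (constant).
Newton forward-difference form: b_m = -2 + (-5)·C(m-1,1) + (-4)·C(m-1,2).
At m = 8: m-1 = 7, so b_8 = -2 - 35 - 84 = -121.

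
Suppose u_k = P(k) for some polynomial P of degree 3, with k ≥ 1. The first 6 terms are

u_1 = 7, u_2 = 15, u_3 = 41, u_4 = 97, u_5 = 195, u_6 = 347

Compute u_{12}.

1st diffs: 8, 26, 56, 98, 152.
2nd diffs: 18, 30, 42, 54.
3rd diffs: 12, 12, 12 (constant).
Newton forward-difference form: u_k = 7 + 8·C(k-1,1) + 18·C(k-1,2) + 12·C(k-1,3).
At k = 12: k-1 = 11, so u_{12} = 7 + 88 + 990 + 1980 = 3065.

3065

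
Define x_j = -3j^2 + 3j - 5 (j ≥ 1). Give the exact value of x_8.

-173

x_8 = -3·8^2 + 3·8 - 5 = -173.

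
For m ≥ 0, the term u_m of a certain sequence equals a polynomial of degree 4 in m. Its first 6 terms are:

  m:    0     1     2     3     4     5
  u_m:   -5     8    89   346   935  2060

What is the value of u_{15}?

1st diffs: 13, 81, 257, 589, 1125.
2nd diffs: 68, 176, 332, 536.
3rd diffs: 108, 156, 204.
4th diffs: 48, 48 (constant).
Newton forward-difference form: u_m = -5 + 13·C(m,1) + 68·C(m,2) + 108·C(m,3) + 48·C(m,4).
At m = 15: m = 15, so u_{15} = -5 + 195 + 7140 + 49140 + 65520 = 121990.

121990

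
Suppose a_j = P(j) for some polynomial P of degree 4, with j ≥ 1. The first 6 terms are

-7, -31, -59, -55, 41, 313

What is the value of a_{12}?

1st diffs: -24, -28, 4, 96, 272.
2nd diffs: -4, 32, 92, 176.
3rd diffs: 36, 60, 84.
4th diffs: 24, 24 (constant).
So a_j = j^4 - 4j^3 - 3j^2 - 2j + 1.
Evaluating at j = 12 gives a_{12} = 13369.

13369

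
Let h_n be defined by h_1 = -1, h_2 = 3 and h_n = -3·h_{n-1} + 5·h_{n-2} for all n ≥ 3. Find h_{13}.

-22964761

Step forward from the initial values:
h_3 = -14; h_4 = 57; h_5 = -241; …; h_{10} = 311613; h_{11} = -1306469; h_{12} = 5477472; h_{13} = -22964761.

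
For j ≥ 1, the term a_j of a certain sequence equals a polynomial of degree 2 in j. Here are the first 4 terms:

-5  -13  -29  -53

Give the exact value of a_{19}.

1st diffs: -8, -16, -24.
2nd diffs: -8, -8 (constant).
Newton forward-difference form: a_j = -5 + (-8)·C(j-1,1) + (-8)·C(j-1,2).
At j = 19: j-1 = 18, so a_{19} = -5 - 144 - 1224 = -1373.

-1373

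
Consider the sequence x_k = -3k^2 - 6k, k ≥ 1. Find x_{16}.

-864

x_{16} = -3·16^2 - 6·16 = -864.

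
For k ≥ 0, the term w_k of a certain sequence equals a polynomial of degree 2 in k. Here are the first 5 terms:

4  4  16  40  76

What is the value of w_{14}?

1st diffs: 0, 12, 24, 36.
2nd diffs: 12, 12, 12 (constant).
Newton forward-difference form: w_k = 4 + 12·C(k,2).
At k = 14: k = 14, so w_{14} = 4 + 1092 = 1096.

1096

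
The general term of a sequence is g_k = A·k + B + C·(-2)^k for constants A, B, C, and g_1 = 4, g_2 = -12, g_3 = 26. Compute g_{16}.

Plug in k = 1, 2, 3: A + B - 2C = 4; 2A + B + 4C = -12; 3A + B - 8C = 26.
Subtracting the first from the second: A + 6C = -16.
Subtracting the second from the third: A - 12C = 38.
Solving: C = -3, A = 2, then B = -4.
Therefore g_{16} = 32 + (-4) + (-3)·65536 = -196580.

-196580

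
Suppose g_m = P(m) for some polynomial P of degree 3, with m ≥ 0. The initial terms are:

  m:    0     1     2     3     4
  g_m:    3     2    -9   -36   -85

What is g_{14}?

-3105

1st diffs: -1, -11, -27, -49.
2nd diffs: -10, -16, -22.
3rd diffs: -6, -6 (constant).
Newton forward-difference form: g_m = 3 + (-1)·C(m,1) + (-10)·C(m,2) + (-6)·C(m,3).
At m = 14: m = 14, so g_{14} = 3 - 14 - 910 - 2184 = -3105.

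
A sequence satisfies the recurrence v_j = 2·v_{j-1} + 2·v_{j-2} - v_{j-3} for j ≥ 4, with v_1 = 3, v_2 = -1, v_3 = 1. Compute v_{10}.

-547

v_4 = -3, v_5 = -3, v_6 = -13, v_7 = -29, v_8 = -81, v_9 = -207, v_{10} = -547.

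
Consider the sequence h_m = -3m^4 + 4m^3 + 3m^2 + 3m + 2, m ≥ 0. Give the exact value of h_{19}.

-362385

h_{19} = -3·19^4 + 4·19^3 + 3·19^2 + 3·19 + 2 = -362385.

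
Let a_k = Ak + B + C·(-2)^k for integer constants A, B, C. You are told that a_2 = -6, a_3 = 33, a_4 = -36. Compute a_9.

1563

At k = 2, 3, 4: 2A + B + 4C = -6; 3A + B - 8C = 33; 4A + B + 16C = -36.
Subtracting the first from the second: A - 12C = 39.
Subtracting the second from the third: A + 24C = -69.
Solving: C = -3, A = 3, then B = 0.
So a_k = 3·k + 0 + (-3)·(-2)^k; at k=9 this is 1563.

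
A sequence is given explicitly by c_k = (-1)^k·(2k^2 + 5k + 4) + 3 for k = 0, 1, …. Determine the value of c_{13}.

(-1)^13 = -1; 2k^2 + 5k + 4 at k=13 is 407; so c_{13} = -404.

-404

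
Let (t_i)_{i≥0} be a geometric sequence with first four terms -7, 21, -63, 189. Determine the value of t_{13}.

11160261

Common ratio r = -3.
t_i = (-7)·(-3)^(i-0).
t_{13} = (-7)·(-3)^13 = 11160261.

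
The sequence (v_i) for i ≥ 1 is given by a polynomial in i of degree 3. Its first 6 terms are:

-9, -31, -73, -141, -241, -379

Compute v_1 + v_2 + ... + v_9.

-3309

1st diffs: -22, -42, -68, -100, -138.
2nd diffs: -20, -26, -32, -38.
3rd diffs: -6, -6, -6 (constant).
So v_i = -i^3 - 4i^2 - 3i - 1.
Continuing: -561, -793, -1081.
Summing i = 1..9 (9 terms) gives -3309.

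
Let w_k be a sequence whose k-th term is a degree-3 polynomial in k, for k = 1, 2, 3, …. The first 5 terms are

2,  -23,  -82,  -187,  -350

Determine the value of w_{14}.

-6407

1st diffs: -25, -59, -105, -163.
2nd diffs: -34, -46, -58.
3rd diffs: -12, -12 (constant).
So w_k = -2k^3 - 5k^2 + 4k + 5.
Evaluating at k = 14 gives w_{14} = -6407.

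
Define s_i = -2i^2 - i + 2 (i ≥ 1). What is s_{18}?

s_{18} = -2·18^2 - 1·18 + 2 = -664.

-664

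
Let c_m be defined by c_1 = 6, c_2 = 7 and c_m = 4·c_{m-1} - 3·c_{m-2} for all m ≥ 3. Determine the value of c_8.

1099

c_3 = 10, c_4 = 19, c_5 = 46, c_6 = 127, c_7 = 370, c_8 = 1099.
(Characteristic roots are 3 and 1.)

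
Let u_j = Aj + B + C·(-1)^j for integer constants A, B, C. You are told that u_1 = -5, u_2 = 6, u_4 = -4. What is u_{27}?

-135

Write the equations: A + B - C = -5; 2A + B + C = 6; 4A + B + C = -4.
Subtracting the first from the second: A + 2C = 11.
Subtracting the second from the third: 2A = -10.
Solving: C = 8, A = -5, then B = 8.
So u_j = -5·j + 8 + 8·(-1)^j; at j=27 this is -135.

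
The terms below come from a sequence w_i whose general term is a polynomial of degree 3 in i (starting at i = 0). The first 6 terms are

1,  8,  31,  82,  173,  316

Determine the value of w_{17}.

10456

1st diffs: 7, 23, 51, 91, 143.
2nd diffs: 16, 28, 40, 52.
3rd diffs: 12, 12, 12 (constant).
Newton forward-difference form: w_i = 1 + 7·C(i,1) + 16·C(i,2) + 12·C(i,3).
At i = 17: i = 17, so w_{17} = 1 + 119 + 2176 + 8160 = 10456.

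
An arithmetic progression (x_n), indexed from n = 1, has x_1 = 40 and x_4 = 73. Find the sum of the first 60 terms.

21870

Common difference d = (73 - 40) / (4 - 1) = 11.
x_n = 40 + (n - 1)·11.
x_{60} = 689; S = 60·(40 + 689)/2 = 21870.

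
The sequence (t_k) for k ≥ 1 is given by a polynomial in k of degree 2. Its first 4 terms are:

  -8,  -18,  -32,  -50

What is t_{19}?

-800

1st diffs: -10, -14, -18.
2nd diffs: -4, -4 (constant).
Newton forward-difference form: t_k = -8 + (-10)·C(k-1,1) + (-4)·C(k-1,2).
At k = 19: k-1 = 18, so t_{19} = -8 - 180 - 612 = -800.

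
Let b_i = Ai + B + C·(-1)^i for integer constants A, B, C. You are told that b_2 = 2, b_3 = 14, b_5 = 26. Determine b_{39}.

230

Write the equations: 2A + B + C = 2; 3A + B - C = 14; 5A + B - C = 26.
Subtracting the first from the second: A - 2C = 12.
Subtracting the second from the third: 2A = 12.
Solving: C = -3, A = 6, then B = -7.
Hence b_{39} = 6·39 + (-7) + (-3)·(-1) = 230.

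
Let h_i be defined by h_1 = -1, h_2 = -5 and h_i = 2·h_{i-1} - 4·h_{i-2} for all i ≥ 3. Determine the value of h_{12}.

Applying the relation repeatedly:
h_3 = -6;  h_4 = 8;  h_5 = 40;  h_6 = 48;  h_7 = -64;  h_8 = -320;  h_9 = -384;  h_{10} = 512;  h_{11} = 2560;  h_{12} = 3072.

3072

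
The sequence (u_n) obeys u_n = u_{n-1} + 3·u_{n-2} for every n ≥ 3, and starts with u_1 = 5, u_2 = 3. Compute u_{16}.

716283

Iterate the recurrence:
u_3 = 18  u_4 = 27  u_5 = 81  …  u_{13} = 58725  u_{14} = 135027  u_{15} = 311202  u_{16} = 716283.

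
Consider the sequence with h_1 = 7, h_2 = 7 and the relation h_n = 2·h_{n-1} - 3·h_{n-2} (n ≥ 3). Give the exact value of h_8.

301

Step forward from the initial values:
h_3 = -7;  h_4 = -35;  h_5 = -49;  h_6 = 7;  h_7 = 161;  h_8 = 301.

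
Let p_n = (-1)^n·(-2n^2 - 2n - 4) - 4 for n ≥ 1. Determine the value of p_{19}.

760

(-1)^19 = -1; -2n^2 - 2n - 4 at n=19 is -764; so p_{19} = 760.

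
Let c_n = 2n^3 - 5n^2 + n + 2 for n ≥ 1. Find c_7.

450

c_7 = 2·7^3 - 5·7^2 + 1·7 + 2 = 450.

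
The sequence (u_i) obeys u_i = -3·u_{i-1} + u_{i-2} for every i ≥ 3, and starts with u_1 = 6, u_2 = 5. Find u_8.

Step forward from the initial values:
u_3 = -9  u_4 = 32  u_5 = -105  u_6 = 347  u_7 = -1146  u_8 = 3785.

3785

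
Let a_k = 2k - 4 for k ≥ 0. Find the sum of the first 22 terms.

Over k = 0..21: Σk = 231.
Total = (2)·231 + (-4)·22 = 374.

374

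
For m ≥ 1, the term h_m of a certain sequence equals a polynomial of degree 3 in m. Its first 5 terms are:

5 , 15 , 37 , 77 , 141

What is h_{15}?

1st diffs: 10, 22, 40, 64.
2nd diffs: 12, 18, 24.
3rd diffs: 6, 6 (constant).
Newton forward-difference form: h_m = 5 + 10·C(m-1,1) + 12·C(m-1,2) + 6·C(m-1,3).
At m = 15: m-1 = 14, so h_{15} = 5 + 140 + 1092 + 2184 = 3421.

3421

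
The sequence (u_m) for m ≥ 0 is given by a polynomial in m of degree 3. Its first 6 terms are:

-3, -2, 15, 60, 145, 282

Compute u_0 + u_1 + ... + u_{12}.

1st diffs: 1, 17, 45, 85, 137.
2nd diffs: 16, 28, 40, 52.
3rd diffs: 12, 12, 12 (constant).
Newton forward-difference form: u_m = -3 + 1·C(m,1) + 16·C(m,2) + 12·C(m,3).
Continuing: …, 483, 760, 1125, 1590, …, u_{12} = 3705.
Summing m = 0..12 (13 terms) gives 13195.

13195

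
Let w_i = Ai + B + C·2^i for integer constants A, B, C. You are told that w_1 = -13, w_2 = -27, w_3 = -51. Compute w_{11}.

-10283

At i = 1, 2, 3: A + B + 2C = -13; 2A + B + 4C = -27; 3A + B + 8C = -51.
Subtracting the first from the second: A + 2C = -14.
Subtracting the second from the third: A + 4C = -24.
Solving: C = -5, A = -4, then B = 1.
Therefore w_{11} = -44 + 1 + (-5)·2048 = -10283.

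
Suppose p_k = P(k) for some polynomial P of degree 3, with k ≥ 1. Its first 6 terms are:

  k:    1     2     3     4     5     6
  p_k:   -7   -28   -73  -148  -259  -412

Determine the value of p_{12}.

1st diffs: -21, -45, -75, -111, -153.
2nd diffs: -24, -30, -36, -42.
3rd diffs: -6, -6, -6 (constant).
Newton forward-difference form: p_k = -7 + (-21)·C(k-1,1) + (-24)·C(k-1,2) + (-6)·C(k-1,3).
At k = 12: k-1 = 11, so p_{12} = -7 - 231 - 1320 - 990 = -2548.

-2548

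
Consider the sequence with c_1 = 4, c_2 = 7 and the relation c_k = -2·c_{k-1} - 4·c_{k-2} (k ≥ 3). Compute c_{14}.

Applying the relation repeatedly:
c_3 = -30  c_4 = 32  c_5 = 56  …  c_{11} = 3584  c_{12} = -15360  c_{13} = 16384  c_{14} = 28672.

28672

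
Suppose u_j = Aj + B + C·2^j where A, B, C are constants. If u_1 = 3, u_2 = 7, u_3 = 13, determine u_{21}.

At j = 1, 2, 3: A + B + 2C = 3; 2A + B + 4C = 7; 3A + B + 8C = 13.
Subtracting the first from the second: A + 2C = 4.
Subtracting the second from the third: A + 4C = 6.
Solving: C = 1, A = 2, then B = -1.
Hence u_{21} = 2·21 + (-1) + 1·2097152 = 2097193.

2097193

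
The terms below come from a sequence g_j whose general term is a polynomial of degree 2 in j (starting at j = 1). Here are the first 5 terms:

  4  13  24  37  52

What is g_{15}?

312

1st diffs: 9, 11, 13, 15.
2nd diffs: 2, 2, 2 (constant).
Newton forward-difference form: g_j = 4 + 9·C(j-1,1) + 2·C(j-1,2).
At j = 15: j-1 = 14, so g_{15} = 4 + 126 + 182 = 312.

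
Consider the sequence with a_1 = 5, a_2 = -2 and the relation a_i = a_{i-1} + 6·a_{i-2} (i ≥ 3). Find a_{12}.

Applying the relation repeatedly:
a_3 = 28;  a_4 = 16;  a_5 = 184;  a_6 = 280;  a_7 = 1384;  a_8 = 3064;  a_9 = 11368;  a_{10} = 29752;  a_{11} = 97960;  a_{12} = 276472.
(Characteristic roots are 3 and -2.)

276472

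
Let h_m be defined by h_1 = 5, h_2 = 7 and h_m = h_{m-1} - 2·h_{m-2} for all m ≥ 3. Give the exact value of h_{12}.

Compute successive terms:
h_3 = -3; h_4 = -17; h_5 = -11; h_6 = 23; h_7 = 45; h_8 = -1; h_9 = -91; h_{10} = -89; h_{11} = 93; h_{12} = 271.

271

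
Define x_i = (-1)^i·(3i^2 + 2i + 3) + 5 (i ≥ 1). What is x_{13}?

-531

(-1)^13 = -1; 3i^2 + 2i + 3 at i=13 is 536; so x_{13} = -531.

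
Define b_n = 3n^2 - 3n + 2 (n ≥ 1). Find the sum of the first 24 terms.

Over n = 1..24: Σn = 300, Σn² = 4900.
Total = (3)·4900 + (-3)·300 + (2)·24 = 13848.

13848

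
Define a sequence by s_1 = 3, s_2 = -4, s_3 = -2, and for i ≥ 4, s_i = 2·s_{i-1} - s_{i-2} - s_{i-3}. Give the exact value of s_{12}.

-72

Iterate the recurrence:
s_4 = -3;  s_5 = 0;  s_6 = 5;  s_7 = 13;  s_8 = 21;  s_9 = 24;  s_{10} = 14;  s_{11} = -17;  s_{12} = -72.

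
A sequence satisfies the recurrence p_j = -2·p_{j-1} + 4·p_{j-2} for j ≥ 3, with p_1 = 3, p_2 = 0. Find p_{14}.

p_3 = 12, p_4 = -24, p_5 = 96, …, p_{11} = 104448, p_{12} = -337920, p_{13} = 1093632, p_{14} = -3538944.

-3538944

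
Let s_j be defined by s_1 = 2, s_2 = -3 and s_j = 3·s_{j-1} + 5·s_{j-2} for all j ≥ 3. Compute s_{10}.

Step forward from the initial values:
s_3 = 1; s_4 = -12; s_5 = -31; s_6 = -153; s_7 = -614; s_8 = -2607; s_9 = -10891; s_{10} = -45708.

-45708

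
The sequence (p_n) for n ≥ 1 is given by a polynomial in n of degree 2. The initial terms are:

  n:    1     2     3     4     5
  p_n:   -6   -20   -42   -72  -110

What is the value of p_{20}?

1st diffs: -14, -22, -30, -38.
2nd diffs: -8, -8, -8 (constant).
Newton forward-difference form: p_n = -6 + (-14)·C(n-1,1) + (-8)·C(n-1,2).
At n = 20: n-1 = 19, so p_{20} = -6 - 266 - 1368 = -1640.

-1640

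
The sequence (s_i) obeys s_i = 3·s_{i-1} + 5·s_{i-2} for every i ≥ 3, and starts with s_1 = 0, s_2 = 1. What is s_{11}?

311613

s_3 = 3  s_4 = 14  s_5 = 57  s_6 = 241  s_7 = 1008  s_8 = 4229  s_9 = 17727  s_{10} = 74326  s_{11} = 311613.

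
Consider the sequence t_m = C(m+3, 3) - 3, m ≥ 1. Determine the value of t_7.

117

C(10, 3) = 120, so t_7 = 117.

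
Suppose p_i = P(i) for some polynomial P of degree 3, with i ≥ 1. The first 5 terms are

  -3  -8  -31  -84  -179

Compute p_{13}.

1st diffs: -5, -23, -53, -95.
2nd diffs: -18, -30, -42.
3rd diffs: -12, -12 (constant).
Newton forward-difference form: p_i = -3 + (-5)·C(i-1,1) + (-18)·C(i-1,2) + (-12)·C(i-1,3).
At i = 13: i-1 = 12, so p_{13} = -3 - 60 - 1188 - 2640 = -3891.

-3891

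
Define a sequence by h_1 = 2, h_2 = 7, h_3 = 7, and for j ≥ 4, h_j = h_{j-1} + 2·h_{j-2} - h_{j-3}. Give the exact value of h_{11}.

h_4 = 19; h_5 = 26; h_6 = 57; h_7 = 90; h_8 = 178; h_9 = 301; h_{10} = 567; h_{11} = 991.

991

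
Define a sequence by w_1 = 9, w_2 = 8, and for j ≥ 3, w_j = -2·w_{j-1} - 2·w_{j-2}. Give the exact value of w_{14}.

Compute successive terms:
w_3 = -34;  w_4 = 52;  w_5 = -36;  …;  w_{11} = -544;  w_{12} = 832;  w_{13} = -576;  w_{14} = -512.

-512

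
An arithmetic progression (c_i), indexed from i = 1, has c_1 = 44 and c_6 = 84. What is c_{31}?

Common difference d = (84 - 44) / (6 - 1) = 8.
c_i = 44 + (i - 1)·8.
c_{31} = 44 + 30·8 = 284.

284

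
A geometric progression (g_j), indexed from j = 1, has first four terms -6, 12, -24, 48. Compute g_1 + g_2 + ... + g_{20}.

Common ratio r = -2.
g_j = (-6)·(-2)^(j-1).
S = (-6)·((-2)^20 - 1)/(-2 - 1) = (-6)·(1048576 - 1)/(-3) = 2097150.

2097150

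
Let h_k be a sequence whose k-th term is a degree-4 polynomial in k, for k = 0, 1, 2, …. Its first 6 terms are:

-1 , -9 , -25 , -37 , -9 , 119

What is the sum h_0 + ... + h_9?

1st diffs: -8, -16, -12, 28, 128.
2nd diffs: -8, 4, 40, 100.
3rd diffs: 12, 36, 60.
4th diffs: 24, 24 (constant).
Newton forward-difference form: h_k = -1 + (-8)·C(k,1) + (-8)·C(k,2) + 12·C(k,3) + 24·C(k,4).
Continuing: 431, 1035, 2063, 3671.
Summing k = 0..9 (10 terms) gives 7238.

7238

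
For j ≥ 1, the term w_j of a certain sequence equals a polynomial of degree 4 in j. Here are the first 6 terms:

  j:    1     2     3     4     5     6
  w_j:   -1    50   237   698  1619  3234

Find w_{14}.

1st diffs: 51, 187, 461, 921, 1615.
2nd diffs: 136, 274, 460, 694.
3rd diffs: 138, 186, 234.
4th diffs: 48, 48 (constant).
Newton forward-difference form: w_j = -1 + 51·C(j-1,1) + 136·C(j-1,2) + 138·C(j-1,3) + 48·C(j-1,4).
At j = 14: j-1 = 13, so w_{14} = -1 + 663 + 10608 + 39468 + 34320 = 85058.

85058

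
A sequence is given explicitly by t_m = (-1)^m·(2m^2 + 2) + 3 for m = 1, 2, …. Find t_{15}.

-449

(-1)^15 = -1; 2m^2 + 2 at m=15 is 452; so t_{15} = -449.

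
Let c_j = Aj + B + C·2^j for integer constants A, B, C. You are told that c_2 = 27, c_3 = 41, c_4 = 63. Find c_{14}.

32859

At j = 2, 3, 4: 2A + B + 4C = 27; 3A + B + 8C = 41; 4A + B + 16C = 63.
Subtracting the first from the second: A + 4C = 14.
Subtracting the second from the third: A + 8C = 22.
Solving: C = 2, A = 6, then B = 7.
Therefore c_{14} = 84 + 7 + 2·16384 = 32859.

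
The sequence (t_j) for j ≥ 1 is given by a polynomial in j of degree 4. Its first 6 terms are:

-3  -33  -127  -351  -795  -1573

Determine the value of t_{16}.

1st diffs: -30, -94, -224, -444, -778.
2nd diffs: -64, -130, -220, -334.
3rd diffs: -66, -90, -114.
4th diffs: -24, -24 (constant).
Newton forward-difference form: t_j = -3 + (-30)·C(j-1,1) + (-64)·C(j-1,2) + (-66)·C(j-1,3) + (-24)·C(j-1,4).
At j = 16: j-1 = 15, so t_{16} = -3 - 450 - 6720 - 30030 - 32760 = -69963.

-69963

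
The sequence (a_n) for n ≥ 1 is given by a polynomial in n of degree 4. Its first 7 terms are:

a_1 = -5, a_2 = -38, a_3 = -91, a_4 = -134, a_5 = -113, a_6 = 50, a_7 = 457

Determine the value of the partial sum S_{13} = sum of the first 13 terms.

1st diffs: -33, -53, -43, 21, 163, 407.
2nd diffs: -20, 10, 64, 142, 244.
3rd diffs: 30, 54, 78, 102.
4th diffs: 24, 24, 24 (constant).
Newton forward-difference form: a_n = -5 + (-33)·C(n-1,1) + (-20)·C(n-1,2) + 30·C(n-1,3) + 24·C(n-1,4).
Continuing: …, 1234, 2531, 4522, 7405, …, a_{13} = 16759.
Summing n = 1..13 (13 terms) gives 43979.

43979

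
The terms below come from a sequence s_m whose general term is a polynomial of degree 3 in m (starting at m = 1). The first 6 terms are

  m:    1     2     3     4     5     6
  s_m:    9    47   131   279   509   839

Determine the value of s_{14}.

9239

1st diffs: 38, 84, 148, 230, 330.
2nd diffs: 46, 64, 82, 100.
3rd diffs: 18, 18, 18 (constant).
Newton forward-difference form: s_m = 9 + 38·C(m-1,1) + 46·C(m-1,2) + 18·C(m-1,3).
At m = 14: m-1 = 13, so s_{14} = 9 + 494 + 3588 + 5148 = 9239.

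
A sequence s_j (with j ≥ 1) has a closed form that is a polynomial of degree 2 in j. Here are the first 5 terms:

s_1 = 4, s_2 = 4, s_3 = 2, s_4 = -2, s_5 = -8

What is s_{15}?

1st diffs: 0, -2, -4, -6.
2nd diffs: -2, -2, -2 (constant).
Newton forward-difference form: s_j = 4 + (-2)·C(j-1,2).
At j = 15: j-1 = 14, so s_{15} = 4 - 182 = -178.

-178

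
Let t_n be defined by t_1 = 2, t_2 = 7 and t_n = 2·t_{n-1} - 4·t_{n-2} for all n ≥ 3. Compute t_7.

128

Applying the relation repeatedly:
t_3 = 6;  t_4 = -16;  t_5 = -56;  t_6 = -48;  t_7 = 128.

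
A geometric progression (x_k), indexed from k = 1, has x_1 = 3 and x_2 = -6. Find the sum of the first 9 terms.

513

Common ratio r = -2.
x_k = 3·(-2)^(k-1).
S = 3·((-2)^9 - 1)/(-2 - 1) = 3·(-512 - 1)/(-3) = 513.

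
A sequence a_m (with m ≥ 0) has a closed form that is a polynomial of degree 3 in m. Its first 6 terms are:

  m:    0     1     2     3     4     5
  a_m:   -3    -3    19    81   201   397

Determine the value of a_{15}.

10497

1st diffs: 0, 22, 62, 120, 196.
2nd diffs: 22, 40, 58, 76.
3rd diffs: 18, 18, 18 (constant).
Newton forward-difference form: a_m = -3 + 22·C(m,2) + 18·C(m,3).
At m = 15: m = 15, so a_{15} = -3 + 2310 + 8190 = 10497.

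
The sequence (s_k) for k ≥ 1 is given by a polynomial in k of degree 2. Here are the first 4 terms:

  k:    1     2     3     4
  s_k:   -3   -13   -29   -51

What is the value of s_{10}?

1st diffs: -10, -16, -22.
2nd diffs: -6, -6 (constant).
So s_k = -3k^2 - k + 1.
Evaluating at k = 10 gives s_{10} = -309.

-309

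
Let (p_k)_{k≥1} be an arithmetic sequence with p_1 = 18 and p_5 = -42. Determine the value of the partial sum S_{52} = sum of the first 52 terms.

Common difference d = (-42 - 18) / (5 - 1) = -15.
p_k = 18 + (k - 1)·(-15).
p_{52} = -747; S = 52·(18 + (-747))/2 = -18954.

-18954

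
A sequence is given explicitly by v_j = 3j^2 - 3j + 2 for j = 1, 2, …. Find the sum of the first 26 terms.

17602

Over j = 1..26: Σj = 351, Σj² = 6201.
Total = (3)·6201 + (-3)·351 + (2)·26 = 17602.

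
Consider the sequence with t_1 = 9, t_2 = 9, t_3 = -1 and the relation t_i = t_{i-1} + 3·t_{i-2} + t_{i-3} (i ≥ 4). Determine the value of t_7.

303

t_4 = 35  t_5 = 41  t_6 = 145  t_7 = 303.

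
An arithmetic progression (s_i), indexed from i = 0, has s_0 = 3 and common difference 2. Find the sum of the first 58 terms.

3480

s_i = 3 + (i - 0)·2.
s_{57} = 117; S = 58·(3 + 117)/2 = 3480.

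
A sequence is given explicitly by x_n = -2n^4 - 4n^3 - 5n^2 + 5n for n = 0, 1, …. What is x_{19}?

-289788

x_{19} = -2·19^4 - 4·19^3 - 5·19^2 + 5·19 = -289788.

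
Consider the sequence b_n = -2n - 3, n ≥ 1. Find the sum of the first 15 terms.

-285

Over n = 1..15: Σn = 120.
Total = (-2)·120 + (-3)·15 = -285.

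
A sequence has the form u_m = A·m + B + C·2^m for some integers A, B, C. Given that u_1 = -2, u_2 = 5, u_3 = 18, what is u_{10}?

At m = 1, 2, 3: A + B + 2C = -2; 2A + B + 4C = 5; 3A + B + 8C = 18.
Subtracting the first from the second: A + 2C = 7.
Subtracting the second from the third: A + 4C = 13.
Solving: C = 3, A = 1, then B = -9.
So u_m = 1·m + (-9) + 3·2^m; at m=10 this is 3073.

3073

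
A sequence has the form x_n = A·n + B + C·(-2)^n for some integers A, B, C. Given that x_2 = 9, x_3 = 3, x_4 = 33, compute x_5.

At n = 2, 3, 4: 2A + B + 4C = 9; 3A + B - 8C = 3; 4A + B + 16C = 33.
Subtracting the first from the second: A - 12C = -6.
Subtracting the second from the third: A + 24C = 30.
Solving: C = 1, A = 6, then B = -7.
So x_n = 6·n + (-7) + 1·(-2)^n; at n=5 this is -9.

-9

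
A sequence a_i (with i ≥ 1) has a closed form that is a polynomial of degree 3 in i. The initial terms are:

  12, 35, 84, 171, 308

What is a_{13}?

4644

1st diffs: 23, 49, 87, 137.
2nd diffs: 26, 38, 50.
3rd diffs: 12, 12 (constant).
Newton forward-difference form: a_i = 12 + 23·C(i-1,1) + 26·C(i-1,2) + 12·C(i-1,3).
At i = 13: i-1 = 12, so a_{13} = 12 + 276 + 1716 + 2640 = 4644.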